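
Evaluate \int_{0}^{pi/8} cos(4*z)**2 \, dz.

Use the identity cos^2(4*z) = (1 + cos(8*z))/2.
An antiderivative is F(z) = z/2 + sin(8*z)/16.
Then F(pi/8) - F(0) = (pi/16) - (0) = pi/16.

pi/16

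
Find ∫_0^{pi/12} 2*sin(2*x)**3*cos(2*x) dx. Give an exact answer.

1/64

Let u = sin(2*x), so du = 2*cos(2*x) dx. When x = 0, u = 0; when x = pi/12, u = 1/2.
The integral becomes ∫ u**3 du from 0 to 1/2, with antiderivative u**4/4.
Back in x: F(x) = sin(2*x)**4/4.
Then F(pi/12) - F(0) = (1/64) - (0) = 1/64.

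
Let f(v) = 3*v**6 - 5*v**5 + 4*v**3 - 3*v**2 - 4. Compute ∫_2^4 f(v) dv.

By the power rule, an antiderivative is F(v) = 3*v**7/7 - 5*v**6/6 + v**4 - v**3 - 4*v.
Then F(4) - F(2) = (79472/21) - (32/21) = 26480/7.

26480/7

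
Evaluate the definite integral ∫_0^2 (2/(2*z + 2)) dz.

An antiderivative is F(z) = log(2*z + 2).
Then F(2) - F(0) = (log(6)) - (log(2)) = log(3).

log(3)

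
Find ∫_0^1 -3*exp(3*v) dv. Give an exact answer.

1 - exp(3)

An antiderivative is F(v) = -exp(3*v).
Then F(1) - F(0) = (-exp(3)) - (-1) = 1 - exp(3).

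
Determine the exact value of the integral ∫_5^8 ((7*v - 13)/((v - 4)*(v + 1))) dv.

Factor the denominator: v**2 - 3*v - 4 = (v + 1)(v - 4).
Partial fractions: (7*v - 13)/((v - 4)*(v + 1)) = 4/(v + 1) + 3/(v - 4).
An antiderivative is F(v) = 3*log(v - 4) + 4*log(v + 1).
Then F(8) - F(5) = (6*log(2) + 8*log(3)) - (4*log(2) + 4*log(3)) = 2*log(2) + 4*log(3).

2*log(2) + 4*log(3)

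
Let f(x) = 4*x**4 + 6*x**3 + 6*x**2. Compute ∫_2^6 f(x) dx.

42656/5

By the power rule, an antiderivative is F(x) = 4*x**5/5 + 3*x**4/2 + 2*x**3.
Then F(6) - F(2) = (42984/5) - (328/5) = 42656/5.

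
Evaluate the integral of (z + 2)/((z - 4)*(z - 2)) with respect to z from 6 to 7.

log(54/25)

Factor the denominator: z**2 - 6*z + 8 = (z - 2)(z - 4).
Partial fractions: (z + 2)/((z - 4)*(z - 2)) = -2/(z - 2) + 3/(z - 4).
An antiderivative is F(z) = 3*log(z - 4) - 2*log(z - 2).
Then F(7) - F(6) = (log(27/25)) - (-log(2)) = log(54/25).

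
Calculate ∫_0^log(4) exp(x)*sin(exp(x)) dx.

Let u = exp(x), so du = exp(x) dx. When x = 0, u = 1; when x = log(4), u = 4.
The integral becomes ∫ sin(u) du from 1 to 4, with antiderivative -cos(u).
Back in x: F(x) = -cos(exp(x)).
Then F(log(4)) - F(0) = (-cos(4)) - (-cos(1)) = cos(1) - cos(4).

cos(1) - cos(4)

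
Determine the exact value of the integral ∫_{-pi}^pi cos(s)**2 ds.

Use the identity cos^2(s) = (1 + cos(2*s))/2.
An antiderivative is F(s) = s/2 + sin(2*s)/4.
Then F(pi) - F(-pi) = (pi/2) - (-pi/2) = pi.

pi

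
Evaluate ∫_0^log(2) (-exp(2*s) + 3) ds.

An antiderivative is F(s) = -exp(2*s)/2 + 3*s.
Then F(log(2)) - F(0) = (-2 + log(8)) - (-1/2) = -3/2 + log(8).

-3/2 + log(8)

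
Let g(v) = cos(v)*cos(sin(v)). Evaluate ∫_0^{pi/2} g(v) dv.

Let u = sin(v), so du = cos(v) dv. When v = 0, u = 0; when v = pi/2, u = 1.
The integral becomes ∫ cos(u) du from 0 to 1, with antiderivative sin(u).
Back in v: F(v) = sin(sin(v)).
Then F(pi/2) - F(0) = (sin(1)) - (0) = sin(1).

sin(1)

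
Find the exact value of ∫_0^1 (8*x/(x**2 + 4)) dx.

Let u = x**2 + 4, so du = 2*x dx. When x = 0, u = 4; when x = 1, u = 5.
The integral becomes 4·∫ 1/u du from 4 to 5, with antiderivative 4*log(u).
Back in x: F(x) = 4*log(x**2 + 4).
Then F(1) - F(0) = (4*log(5)) - (8*log(2)) = -8*log(2) + 4*log(5).

-8*log(2) + 4*log(5)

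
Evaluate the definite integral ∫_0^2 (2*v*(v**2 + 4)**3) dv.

Let u = v**2 + 4, so du = 2*v dv. When v = 0, u = 4; when v = 2, u = 8.
The integral becomes ∫ u**3 du from 4 to 8, with antiderivative u**4/4.
Back in v: F(v) = (v**2 + 4)**4/4.
Then F(2) - F(0) = (1024) - (64) = 960.

960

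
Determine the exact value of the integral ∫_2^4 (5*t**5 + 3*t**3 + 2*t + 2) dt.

3556

By the power rule, an antiderivative is F(t) = 5*t**6/6 + 3*t**4/4 + t**2 + 2*t.
Then F(4) - F(2) = (10888/3) - (220/3) = 3556.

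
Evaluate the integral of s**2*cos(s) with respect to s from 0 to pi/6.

Integrate by parts twice (u = s^2, dv = cos(s) ds).
An antiderivative is F(s) = s**2*sin(s) + 2*s*cos(s) - 2*sin(s).
Then F(pi/6) - F(0) = (-1 + pi**2/72 + sqrt(3)*pi/6) - (0) = -1 + pi**2/72 + sqrt(3)*pi/6.

-1 + pi**2/72 + sqrt(3)*pi/6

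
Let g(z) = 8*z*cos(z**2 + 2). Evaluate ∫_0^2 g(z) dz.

-4*sin(2) + 4*sin(6)

Let u = z**2 + 2, so du = 2*z dz. When z = 0, u = 2; when z = 2, u = 6.
The integral becomes 4·∫ cos(u) du from 2 to 6, with antiderivative 4*sin(u).
Back in z: F(z) = 4*sin(z**2 + 2).
Then F(2) - F(0) = (4*sin(6)) - (4*sin(2)) = -4*sin(2) + 4*sin(6).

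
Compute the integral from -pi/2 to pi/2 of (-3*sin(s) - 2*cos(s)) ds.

An antiderivative is F(s) = -2*sin(s) + 3*cos(s).
Then F(pi/2) - F(-pi/2) = (-2) - (2) = -4.

-4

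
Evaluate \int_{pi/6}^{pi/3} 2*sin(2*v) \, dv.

1

An antiderivative is F(v) = -cos(2*v).
Then F(pi/3) - F(pi/6) = (1/2) - (-1/2) = 1.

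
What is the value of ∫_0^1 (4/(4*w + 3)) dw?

Let u = 4*w + 3, so du = 4 dw. When w = 0, u = 3; when w = 1, u = 7.
The integral becomes ∫ 1/u du from 3 to 7, with antiderivative log(u).
Back in w: F(w) = log(4*w + 3).
Then F(1) - F(0) = (log(7)) - (log(3)) = log(7/3).

log(7/3)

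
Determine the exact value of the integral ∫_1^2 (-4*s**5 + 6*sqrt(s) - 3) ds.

-49 + 8*sqrt(2)

By the power rule, an antiderivative is F(s) = -2*s**6/3 + 4*s**(3/2) - 3*s.
Then F(2) - F(1) = (-146/3 + 8*sqrt(2)) - (1/3) = -49 + 8*sqrt(2).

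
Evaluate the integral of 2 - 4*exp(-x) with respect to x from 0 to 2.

An antiderivative is F(x) = 2*x + 4*exp(-x).
Then F(2) - F(0) = (4*exp(-2) + 4) - (4) = 4*exp(-2).

4*exp(-2)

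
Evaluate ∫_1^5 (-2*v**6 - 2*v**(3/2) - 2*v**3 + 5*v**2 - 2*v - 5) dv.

-2359316/105 - 20*sqrt(5)

By the power rule, an antiderivative is F(v) = -2*v**7/7 - 4*v**(5/2)/5 - v**4/2 + 5*v**3/3 - v**2 - 5*v.
Then F(5) - F(1) = (-943975/42 - 20*sqrt(5)) - (-1243/210) = -2359316/105 - 20*sqrt(5).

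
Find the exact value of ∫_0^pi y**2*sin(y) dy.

-4 + pi**2

Integrate by parts twice (u = y^2, dv = sin(y) dy).
An antiderivative is F(y) = -y**2*cos(y) + 2*y*sin(y) + 2*cos(y).
Then F(pi) - F(0) = (-2 + pi**2) - (2) = -4 + pi**2.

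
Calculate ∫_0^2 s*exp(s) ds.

1 + exp(2)

Integrate by parts once (u = s, dv = exp(s) ds).
An antiderivative is F(s) = (s - 1)*exp(s).
Then F(2) - F(0) = (exp(2)) - (-1) = 1 + exp(2).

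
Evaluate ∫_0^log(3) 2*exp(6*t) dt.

Let u = exp(t), so du = exp(t) dt. When t = 0, u = 1; when t = log(3), u = 3.
The integral becomes 2·∫ u**5 du from 1 to 3, with antiderivative u**6/3.
Back in t: F(t) = exp(6*t)/3.
Then F(log(3)) - F(0) = (243) - (1/3) = 728/3.

728/3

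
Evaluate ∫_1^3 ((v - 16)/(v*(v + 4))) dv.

Factor the denominator: v**2 + 4*v = (v + 4)v.
Partial fractions: (v - 16)/(v*(v + 4)) = 5/(v + 4) - 4/v.
An antiderivative is F(v) = -4*log(v) + 5*log(v + 4).
Then F(3) - F(1) = (-4*log(3) + 5*log(7)) - (5*log(5)) = -5*log(5) - 4*log(3) + 5*log(7).

-5*log(5) - 4*log(3) + 5*log(7)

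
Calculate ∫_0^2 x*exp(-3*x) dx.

Integrate by parts once (u = x, dv = exp(-3*x) dx).
An antiderivative is F(x) = (-3*x - 1)*exp(-3*x)/9.
Then F(2) - F(0) = (-7*exp(-6)/9) - (-1/9) = (-7 + exp(6))*exp(-6)/9.

(-7 + exp(6))*exp(-6)/9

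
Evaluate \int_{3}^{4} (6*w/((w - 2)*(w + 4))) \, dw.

Factor the denominator: w**2 + 2*w - 8 = (w + 4)(w - 2).
Partial fractions: 6*w/((w - 2)*(w + 4)) = 4/(w + 4) + 2/(w - 2).
An antiderivative is F(w) = 2*log(w - 2) + 4*log(w + 4).
Then F(4) - F(3) = (14*log(2)) - (4*log(7)) = -4*log(7) + 14*log(2).

-4*log(7) + 14*log(2)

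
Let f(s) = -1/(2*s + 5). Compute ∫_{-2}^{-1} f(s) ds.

An antiderivative is F(s) = -log(2*s + 5)/2.
Then F(-1) - F(-2) = (-log(3)/2) - (0) = -log(3)/2.

-log(3)/2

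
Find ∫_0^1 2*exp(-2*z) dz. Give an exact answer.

An antiderivative is F(z) = -exp(-2*z).
Then F(1) - F(0) = (-exp(-2)) - (-1) = 1 - exp(-2).

1 - exp(-2)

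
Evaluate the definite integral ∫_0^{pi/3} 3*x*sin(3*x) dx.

Integrate by parts once (u = x, dv = 3*sin(3*x) dx).
An antiderivative is F(x) = -x*cos(3*x) + sin(3*x)/3.
Then F(pi/3) - F(0) = (pi/3) - (0) = pi/3.

pi/3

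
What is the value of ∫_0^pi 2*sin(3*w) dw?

4/3

An antiderivative is F(w) = -2*cos(3*w)/3.
Then F(pi) - F(0) = (2/3) - (-2/3) = 4/3.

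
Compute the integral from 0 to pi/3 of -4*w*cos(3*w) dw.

Integrate by parts once (u = w, dv = -4*cos(3*w) dw).
An antiderivative is F(w) = -4*w*sin(3*w)/3 - 4*cos(3*w)/9.
Then F(pi/3) - F(0) = (4/9) - (-4/9) = 8/9.

8/9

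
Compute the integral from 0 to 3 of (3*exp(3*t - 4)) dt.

-(1 - exp(9))*exp(-4)

Let u = 3*t - 4, so du = 3 dt. When t = 0, u = -4; when t = 3, u = 5.
The integral becomes ∫ exp(u) du from -4 to 5, with antiderivative exp(u).
Back in t: F(t) = exp(3*t - 4).
Then F(3) - F(0) = (exp(5)) - (exp(-4)) = -(1 - exp(9))*exp(-4).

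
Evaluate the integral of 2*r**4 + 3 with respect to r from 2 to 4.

2014/5

By the power rule, an antiderivative is F(r) = 2*r**5/5 + 3*r.
Then F(4) - F(2) = (2108/5) - (94/5) = 2014/5.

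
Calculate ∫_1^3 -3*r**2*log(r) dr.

Integrate by parts once (u = ln r, dv = -3*r**2 dr).
An antiderivative is F(r) = -r**3*(3*log(r) - 1)/3.
Then F(3) - F(1) = (9 - 27*log(3)) - (1/3) = 26/3 - 27*log(3).

26/3 - 27*log(3)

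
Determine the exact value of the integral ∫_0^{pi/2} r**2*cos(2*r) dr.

Integrate by parts twice (u = r^2, dv = cos(2*r) dr).
An antiderivative is F(r) = r**2*sin(2*r)/2 + r*cos(2*r)/2 - sin(2*r)/4.
Then F(pi/2) - F(0) = (-pi/4) - (0) = -pi/4.

-pi/4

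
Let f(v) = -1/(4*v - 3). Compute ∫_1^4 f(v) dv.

-log(13)/4

An antiderivative is F(v) = -log(4*v - 3)/4.
Then F(4) - F(1) = (-log(13)/4) - (0) = -log(13)/4.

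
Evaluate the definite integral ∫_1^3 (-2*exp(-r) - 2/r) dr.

-2*log(3) - 2*exp(-1) + 2*exp(-3)

An antiderivative is F(r) = -2*log(r) + 2*exp(-r).
Then F(3) - F(1) = (-2*log(3) + 2*exp(-3)) - (2*exp(-1)) = -2*log(3) - 2*exp(-1) + 2*exp(-3).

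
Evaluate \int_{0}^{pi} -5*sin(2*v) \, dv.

0

An antiderivative is F(v) = 5*cos(2*v)/2.
Then F(pi) - F(0) = (5/2) - (5/2) = 0.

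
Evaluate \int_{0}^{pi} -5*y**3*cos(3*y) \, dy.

-20/27 + 5*pi**2/3

Integrate by parts 3 times (u = y^3, dv = -5*cos(3*y) dy).
An antiderivative is F(y) = -5*y**3*sin(3*y)/3 - 5*y**2*cos(3*y)/3 + 10*y*sin(3*y)/9 + 10*cos(3*y)/27.
Then F(pi) - F(0) = (-10/27 + 5*pi**2/3) - (10/27) = -20/27 + 5*pi**2/3.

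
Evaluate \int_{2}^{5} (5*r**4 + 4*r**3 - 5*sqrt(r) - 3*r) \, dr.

By the power rule, an antiderivative is F(r) = r**5 + r**4 - 10*r**(3/2)/3 - 3*r**2/2.
Then F(5) - F(2) = (7425/2 - 50*sqrt(5)/3) - (42 - 20*sqrt(2)/3) = -50*sqrt(5)/3 + 20*sqrt(2)/3 + 7341/2.

-50*sqrt(5)/3 + 20*sqrt(2)/3 + 7341/2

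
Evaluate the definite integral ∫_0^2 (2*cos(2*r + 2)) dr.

Let u = 2*r + 2, so du = 2 dr. When r = 0, u = 2; when r = 2, u = 6.
The integral becomes ∫ cos(u) du from 2 to 6, with antiderivative sin(u).
Back in r: F(r) = sin(2*r + 2).
Then F(2) - F(0) = (sin(6)) - (sin(2)) = -sin(2) + sin(6).

-sin(2) + sin(6)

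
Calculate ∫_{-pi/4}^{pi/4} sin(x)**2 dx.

-1/2 + pi/4

Use the identity sin^2(x) = (1 - cos(2*x))/2.
An antiderivative is F(x) = x/2 - sin(2*x)/4.
Then F(pi/4) - F(-pi/4) = (-1/4 + pi/8) - (1/4 - pi/8) = -1/2 + pi/4.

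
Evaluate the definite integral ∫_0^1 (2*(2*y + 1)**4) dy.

Let u = 2*y + 1, so du = 2 dy. When y = 0, u = 1; when y = 1, u = 3.
The integral becomes ∫ u**4 du from 1 to 3, with antiderivative u**5/5.
Back in y: F(y) = (2*y + 1)**5/5.
Then F(1) - F(0) = (243/5) - (1/5) = 242/5.

242/5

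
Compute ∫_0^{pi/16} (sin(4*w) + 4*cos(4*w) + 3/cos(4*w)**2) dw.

3*sqrt(2)/8 + 1

An antiderivative is F(w) = sin(4*w) - cos(4*w)/4 + 3*tan(4*w)/4.
Then F(pi/16) - F(0) = (3*sqrt(2)/8 + 3/4) - (-1/4) = 3*sqrt(2)/8 + 1.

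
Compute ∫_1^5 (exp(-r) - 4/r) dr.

An antiderivative is F(r) = -4*log(r) - exp(-r).
Then F(5) - F(1) = (-4*log(5) - exp(-5)) - (-exp(-1)) = -4*log(5) - exp(-5) + exp(-1).

-4*log(5) - exp(-5) + exp(-1)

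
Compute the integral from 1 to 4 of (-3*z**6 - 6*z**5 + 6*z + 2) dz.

By the power rule, an antiderivative is F(z) = -3*z**7/7 - z**6 + 3*z**2 + 2*z.
Then F(4) - F(1) = (-77432/7) - (25/7) = -77457/7.

-77457/7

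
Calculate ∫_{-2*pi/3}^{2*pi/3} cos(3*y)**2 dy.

Use the identity cos^2(3*y) = (1 + cos(6*y))/2.
An antiderivative is F(y) = y/2 + sin(6*y)/12.
Then F(2*pi/3) - F(-2*pi/3) = (pi/3) - (-pi/3) = 2*pi/3.

2*pi/3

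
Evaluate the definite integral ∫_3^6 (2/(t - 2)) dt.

log(16)

An antiderivative is F(t) = 2*log(t - 2).
Then F(6) - F(3) = (log(16)) - (0) = log(16).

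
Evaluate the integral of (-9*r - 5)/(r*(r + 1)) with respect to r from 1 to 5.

-5*log(5) - 4*log(3)

Factor the denominator: r**2 + r = (r + 1)r.
Partial fractions: (-9*r - 5)/(r*(r + 1)) = -4/(r + 1) - 5/r.
An antiderivative is F(r) = -5*log(r) - 4*log(r + 1).
Then F(5) - F(1) = (-5*log(5) - 4*log(3) - 4*log(2)) - (-log(16)) = -5*log(5) - 4*log(3).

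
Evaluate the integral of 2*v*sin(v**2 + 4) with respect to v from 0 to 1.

cos(4) - cos(5)

Let u = v**2 + 4, so du = 2*v dv. When v = 0, u = 4; when v = 1, u = 5.
The integral becomes ∫ sin(u) du from 4 to 5, with antiderivative -cos(u).
Back in v: F(v) = -cos(v**2 + 4).
Then F(1) - F(0) = (-cos(5)) - (-cos(4)) = cos(4) - cos(5).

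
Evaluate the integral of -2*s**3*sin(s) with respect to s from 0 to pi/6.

-sqrt(3)*pi - pi**2/12 + sqrt(3)*pi**3/216 + 6

Integrate by parts 3 times (u = s^3, dv = -2*sin(s) ds).
An antiderivative is F(s) = 2*s**3*cos(s) - 6*s**2*sin(s) - 12*s*cos(s) + 12*sin(s).
Then F(pi/6) - F(0) = (-sqrt(3)*pi - pi**2/12 + sqrt(3)*pi**3/216 + 6) - (0) = -sqrt(3)*pi - pi**2/12 + sqrt(3)*pi**3/216 + 6.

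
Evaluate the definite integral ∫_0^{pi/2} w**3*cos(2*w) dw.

Integrate by parts 3 times (u = w^3, dv = cos(2*w) dw).
An antiderivative is F(w) = w**3*sin(2*w)/2 + 3*w**2*cos(2*w)/4 - 3*w*sin(2*w)/4 - 3*cos(2*w)/8.
Then F(pi/2) - F(0) = (3/8 - 3*pi**2/16) - (-3/8) = 3/4 - 3*pi**2/16.

3/4 - 3*pi**2/16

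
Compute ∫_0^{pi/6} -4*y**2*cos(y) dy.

Integrate by parts twice (u = y^2, dv = -4*cos(y) dy).
An antiderivative is F(y) = -4*y**2*sin(y) - 8*y*cos(y) + 8*sin(y).
Then F(pi/6) - F(0) = (-2*sqrt(3)*pi/3 - pi**2/18 + 4) - (0) = -2*sqrt(3)*pi/3 - pi**2/18 + 4.

-2*sqrt(3)*pi/3 - pi**2/18 + 4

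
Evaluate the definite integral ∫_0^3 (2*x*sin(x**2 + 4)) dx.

Let u = x**2 + 4, so du = 2*x dx. When x = 0, u = 4; when x = 3, u = 13.
The integral becomes ∫ sin(u) du from 4 to 13, with antiderivative -cos(u).
Back in x: F(x) = -cos(x**2 + 4).
Then F(3) - F(0) = (-cos(13)) - (-cos(4)) = -cos(13) + cos(4).

-cos(13) + cos(4)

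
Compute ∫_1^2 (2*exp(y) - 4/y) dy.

-2*exp(1) - 4*log(2) + 2*exp(2)

An antiderivative is F(y) = 2*exp(y) - 4*log(y).
Then F(2) - F(1) = (-log(16) + 2*exp(2)) - (2*exp(1)) = -2*exp(1) - 4*log(2) + 2*exp(2).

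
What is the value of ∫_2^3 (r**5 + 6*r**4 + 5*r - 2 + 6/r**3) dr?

7499/20

By the power rule, an antiderivative is F(r) = r**6/6 + 6*r**5/5 + 5*r**2/2 - 2*r - 3/r**2.
Then F(3) - F(2) = (6439/15) - (3259/60) = 7499/20.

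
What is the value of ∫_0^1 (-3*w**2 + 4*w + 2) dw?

By the power rule, an antiderivative is F(w) = -w**3 + 2*w**2 + 2*w.
Then F(1) - F(0) = (3) - (0) = 3.

3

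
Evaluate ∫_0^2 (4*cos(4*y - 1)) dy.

sin(7) + sin(1)

Let u = 4*y - 1, so du = 4 dy. When y = 0, u = -1; when y = 2, u = 7.
The integral becomes ∫ cos(u) du from -1 to 7, with antiderivative sin(u).
Back in y: F(y) = sin(4*y - 1).
Then F(2) - F(0) = (sin(7)) - (-sin(1)) = sin(7) + sin(1).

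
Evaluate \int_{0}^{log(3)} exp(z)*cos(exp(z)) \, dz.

-sin(1) + sin(3)

Let u = exp(z), so du = exp(z) dz. When z = 0, u = 1; when z = log(3), u = 3.
The integral becomes ∫ cos(u) du from 1 to 3, with antiderivative sin(u).
Back in z: F(z) = sin(exp(z)).
Then F(log(3)) - F(0) = (sin(3)) - (sin(1)) = -sin(1) + sin(3).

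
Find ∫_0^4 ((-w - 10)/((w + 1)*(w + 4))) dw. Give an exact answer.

Factor the denominator: w**2 + 5*w + 4 = (w + 4)(w + 1).
Partial fractions: (-w - 10)/((w + 1)*(w + 4)) = 2/(w + 4) - 3/(w + 1).
An antiderivative is F(w) = -3*log(w + 1) + 2*log(w + 4).
Then F(4) - F(0) = (-3*log(5) + 6*log(2)) - (log(16)) = -3*log(5) + 2*log(2).

-3*log(5) + 2*log(2)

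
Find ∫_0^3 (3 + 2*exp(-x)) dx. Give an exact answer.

An antiderivative is F(x) = 3*x - 2*exp(-x).
Then F(3) - F(0) = (9 - 2*exp(-3)) - (-2) = 11 - 2*exp(-3).

11 - 2*exp(-3)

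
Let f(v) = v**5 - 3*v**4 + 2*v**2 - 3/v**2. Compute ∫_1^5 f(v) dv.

12148/15

By the power rule, an antiderivative is F(v) = v**6/6 - 3*v**5/5 + 2*v**3/3 + 3/v.
Then F(5) - F(1) = (8131/10) - (97/30) = 12148/15.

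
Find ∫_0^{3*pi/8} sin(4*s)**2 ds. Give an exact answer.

Use the identity sin^2(4*s) = (1 - cos(8*s))/2.
An antiderivative is F(s) = s/2 - sin(8*s)/16.
Then F(3*pi/8) - F(0) = (3*pi/16) - (0) = 3*pi/16.

3*pi/16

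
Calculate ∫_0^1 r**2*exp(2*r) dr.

Integrate by parts twice (u = r^2, dv = exp(2*r) dr).
An antiderivative is F(r) = (2*r**2 - 2*r + 1)*exp(2*r)/4.
Then F(1) - F(0) = (exp(2)/4) - (1/4) = -1/4 + exp(2)/4.

-1/4 + exp(2)/4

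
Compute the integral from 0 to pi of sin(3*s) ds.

An antiderivative is F(s) = -cos(3*s)/3.
Then F(pi) - F(0) = (1/3) - (-1/3) = 2/3.

2/3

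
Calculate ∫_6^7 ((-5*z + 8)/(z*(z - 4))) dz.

-2*log(7) - log(3) + 5*log(2)

Factor the denominator: z**2 - 4*z = z(z - 4).
Partial fractions: (-5*z + 8)/(z*(z - 4)) = -2/z - 3/(z - 4).
An antiderivative is F(z) = -2*log(z) - 3*log(z - 4).
Then F(7) - F(6) = (-2*log(7) - 3*log(3)) - (-5*log(2) - 2*log(3)) = -2*log(7) - log(3) + 5*log(2).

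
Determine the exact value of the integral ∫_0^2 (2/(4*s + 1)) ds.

An antiderivative is F(s) = log(4*s + 1)/2.
Then F(2) - F(0) = (log(3)) - (0) = log(3).

log(3)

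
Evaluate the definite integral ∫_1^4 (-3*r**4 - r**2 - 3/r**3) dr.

-101793/160

By the power rule, an antiderivative is F(r) = -3*r**5/5 - r**3/3 + 3/(2*r**2).
Then F(4) - F(1) = (-305107/480) - (17/30) = -101793/160.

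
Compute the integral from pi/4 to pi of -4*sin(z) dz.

An antiderivative is F(z) = 4*cos(z).
Then F(pi) - F(pi/4) = (-4) - (2*sqrt(2)) = -4 - 2*sqrt(2).

-4 - 2*sqrt(2)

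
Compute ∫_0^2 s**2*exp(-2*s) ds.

Integrate by parts twice (u = s^2, dv = exp(-2*s) ds).
An antiderivative is F(s) = (-2*s**2 - 2*s - 1)*exp(-2*s)/4.
Then F(2) - F(0) = (-13*exp(-4)/4) - (-1/4) = (-13 + exp(4))*exp(-4)/4.

(-13 + exp(4))*exp(-4)/4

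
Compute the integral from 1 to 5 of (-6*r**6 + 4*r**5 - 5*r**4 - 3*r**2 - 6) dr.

By the power rule, an antiderivative is F(r) = -6*r**7/7 + 2*r**6/3 - r**5 - r**3 - 6*r.
Then F(5) - F(1) = (-1256380/21) - (-172/21) = -418736/7.

-418736/7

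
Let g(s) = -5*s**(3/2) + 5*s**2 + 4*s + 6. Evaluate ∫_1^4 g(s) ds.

91

By the power rule, an antiderivative is F(s) = -2*s**(5/2) + 5*s**3/3 + 2*s**2 + 6*s.
Then F(4) - F(1) = (296/3) - (23/3) = 91.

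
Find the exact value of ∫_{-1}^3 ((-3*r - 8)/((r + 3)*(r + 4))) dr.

Factor the denominator: r**2 + 7*r + 12 = (r + 4)(r + 3).
Partial fractions: (-3*r - 8)/((r + 3)*(r + 4)) = -4/(r + 4) + 1/(r + 3).
An antiderivative is F(r) = log(r + 3) - 4*log(r + 4).
Then F(3) - F(-1) = (-4*log(7) + log(2) + log(3)) - (log(2/81)) = -4*log(7) + 5*log(3).

-4*log(7) + 5*log(3)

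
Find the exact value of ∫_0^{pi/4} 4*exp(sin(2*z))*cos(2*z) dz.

Let u = sin(2*z), so du = 2*cos(2*z) dz. When z = 0, u = 0; when z = pi/4, u = 1.
The integral becomes 2·∫ exp(u) du from 0 to 1, with antiderivative 2*exp(u).
Back in z: F(z) = 2*exp(sin(2*z)).
Then F(pi/4) - F(0) = (2*E) - (2) = -2 + 2*E.

-2 + 2*E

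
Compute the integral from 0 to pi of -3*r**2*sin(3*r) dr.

Integrate by parts twice (u = r^2, dv = -3*sin(3*r) dr).
An antiderivative is F(r) = r**2*cos(3*r) - 2*r*sin(3*r)/3 - 2*cos(3*r)/9.
Then F(pi) - F(0) = (2/9 - pi**2) - (-2/9) = 4/9 - pi**2.

4/9 - pi**2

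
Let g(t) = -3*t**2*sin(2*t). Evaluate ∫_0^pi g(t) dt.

Integrate by parts twice (u = t^2, dv = -3*sin(2*t) dt).
An antiderivative is F(t) = 3*t**2*cos(2*t)/2 - 3*t*sin(2*t)/2 - 3*cos(2*t)/4.
Then F(pi) - F(0) = (-3/4 + 3*pi**2/2) - (-3/4) = 3*pi**2/2.

3*pi**2/2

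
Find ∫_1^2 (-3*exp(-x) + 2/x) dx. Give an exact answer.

-3*exp(-1) + 3*exp(-2) + 2*log(2)

An antiderivative is F(x) = 2*log(x) + 3*exp(-x).
Then F(2) - F(1) = (3*exp(-2) + 2*log(2)) - (3*exp(-1)) = -3*exp(-1) + 3*exp(-2) + 2*log(2).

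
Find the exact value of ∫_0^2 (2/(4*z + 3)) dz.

An antiderivative is F(z) = log(4*z + 3)/2.
Then F(2) - F(0) = (log(11)/2) - (log(3)/2) = -log(3)/2 + log(11)/2.

-log(3)/2 + log(11)/2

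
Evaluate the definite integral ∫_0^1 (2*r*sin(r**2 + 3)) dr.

cos(3) - cos(4)

Let u = r**2 + 3, so du = 2*r dr. When r = 0, u = 3; when r = 1, u = 4.
The integral becomes ∫ sin(u) du from 3 to 4, with antiderivative -cos(u).
Back in r: F(r) = -cos(r**2 + 3).
Then F(1) - F(0) = (-cos(4)) - (-cos(3)) = cos(3) - cos(4).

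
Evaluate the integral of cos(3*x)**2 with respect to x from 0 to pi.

pi/2

Use the identity cos^2(3*x) = (1 + cos(6*x))/2.
An antiderivative is F(x) = x/2 + sin(6*x)/12.
Then F(pi) - F(0) = (pi/2) - (0) = pi/2.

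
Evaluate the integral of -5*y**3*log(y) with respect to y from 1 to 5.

Integrate by parts once (u = ln y, dv = -5*y**3 dy).
An antiderivative is F(y) = -5*y**4*(4*log(y) - 1)/16.
Then F(5) - F(1) = (3125/16 - 3125*log(5)/4) - (5/16) = 195 - 3125*log(5)/4.

195 - 3125*log(5)/4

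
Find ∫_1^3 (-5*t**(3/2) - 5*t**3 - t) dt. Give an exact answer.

-102 - 18*sqrt(3)

By the power rule, an antiderivative is F(t) = -2*t**(5/2) - 5*t**4/4 - t**2/2.
Then F(3) - F(1) = (-423/4 - 18*sqrt(3)) - (-15/4) = -102 - 18*sqrt(3).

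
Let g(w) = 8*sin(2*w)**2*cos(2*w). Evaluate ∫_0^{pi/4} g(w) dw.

4/3

Let u = sin(2*w), so du = 2*cos(2*w) dw. When w = 0, u = 0; when w = pi/4, u = 1.
The integral becomes 4·∫ u**2 du from 0 to 1, with antiderivative 4*u**3/3.
Back in w: F(w) = 4*sin(2*w)**3/3.
Then F(pi/4) - F(0) = (4/3) - (0) = 4/3.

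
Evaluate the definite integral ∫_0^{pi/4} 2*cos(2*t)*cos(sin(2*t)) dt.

Let u = sin(2*t), so du = 2*cos(2*t) dt. When t = 0, u = 0; when t = pi/4, u = 1.
The integral becomes ∫ cos(u) du from 0 to 1, with antiderivative sin(u).
Back in t: F(t) = sin(sin(2*t)).
Then F(pi/4) - F(0) = (sin(1)) - (0) = sin(1).

sin(1)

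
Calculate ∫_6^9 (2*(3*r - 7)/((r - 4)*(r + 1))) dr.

-4*log(7) + 2*log(2) + 6*log(5)

Factor the denominator: r**2 - 3*r - 4 = (r + 1)(r - 4).
Partial fractions: 2*(3*r - 7)/((r - 4)*(r + 1)) = 4/(r + 1) + 2/(r - 4).
An antiderivative is F(r) = 2*log(r - 4) + 4*log(r + 1).
Then F(9) - F(6) = (4*log(2) + 6*log(5)) - (2*log(2) + 4*log(7)) = -4*log(7) + 2*log(2) + 6*log(5).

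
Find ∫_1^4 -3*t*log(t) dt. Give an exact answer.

45/4 - 48*log(2)

Integrate by parts once (u = ln t, dv = -3*t dt).
An antiderivative is F(t) = -3*t**2*(2*log(t) - 1)/4.
Then F(4) - F(1) = (12 - 48*log(2)) - (3/4) = 45/4 - 48*log(2).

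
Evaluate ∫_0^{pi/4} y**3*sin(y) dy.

sqrt(2)*(-384 - pi**3 + 12*pi**2 + 96*pi)/128

Integrate by parts 3 times (u = y^3, dv = sin(y) dy).
An antiderivative is F(y) = -y**3*cos(y) + 3*y**2*sin(y) + 6*y*cos(y) - 6*sin(y).
Then F(pi/4) - F(0) = (sqrt(2)*(-384 - pi**3 + 12*pi**2 + 96*pi)/128) - (0) = sqrt(2)*(-384 - pi**3 + 12*pi**2 + 96*pi)/128.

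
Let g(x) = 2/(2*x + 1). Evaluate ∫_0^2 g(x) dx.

Let u = 2*x + 1, so du = 2 dx. When x = 0, u = 1; when x = 2, u = 5.
The integral becomes ∫ 1/u du from 1 to 5, with antiderivative log(u).
Back in x: F(x) = log(2*x + 1).
Then F(2) - F(0) = (log(5)) - (0) = log(5).

log(5)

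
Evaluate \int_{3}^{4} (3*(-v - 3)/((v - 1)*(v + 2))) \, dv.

-3*log(3) - log(5) + 5*log(2)

Factor the denominator: v**2 + v - 2 = (v + 2)(v - 1).
Partial fractions: 3*(-v - 3)/((v - 1)*(v + 2)) = 1/(v + 2) - 4/(v - 1).
An antiderivative is F(v) = -4*log(v - 1) + log(v + 2).
Then F(4) - F(3) = (log(2/27)) - (log(5/16)) = -3*log(3) - log(5) + 5*log(2).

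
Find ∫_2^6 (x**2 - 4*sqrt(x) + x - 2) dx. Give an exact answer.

-16*sqrt(6) + 16*sqrt(2)/3 + 232/3

By the power rule, an antiderivative is F(x) = -8*x**(3/2)/3 + x**3/3 + x**2/2 - 2*x.
Then F(6) - F(2) = (78 - 16*sqrt(6)) - (2/3 - 16*sqrt(2)/3) = -16*sqrt(6) + 16*sqrt(2)/3 + 232/3.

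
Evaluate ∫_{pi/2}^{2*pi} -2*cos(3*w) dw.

-2/3

An antiderivative is F(w) = -2*sin(3*w)/3.
Then F(2*pi) - F(pi/2) = (0) - (2/3) = -2/3.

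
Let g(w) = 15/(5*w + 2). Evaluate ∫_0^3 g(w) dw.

Let u = 5*w + 2, so du = 5 dw. When w = 0, u = 2; when w = 3, u = 17.
The integral becomes 3·∫ 1/u du from 2 to 17, with antiderivative 3*log(u).
Back in w: F(w) = 3*log(5*w + 2).
Then F(3) - F(0) = (3*log(17)) - (log(8)) = -3*log(2) + 3*log(17).

-3*log(2) + 3*log(17)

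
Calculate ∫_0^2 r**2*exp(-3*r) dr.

2/27 - 50*exp(-6)/27

Integrate by parts twice (u = r^2, dv = exp(-3*r) dr).
An antiderivative is F(r) = (-9*r**2 - 6*r - 2)*exp(-3*r)/27.
Then F(2) - F(0) = (-50*exp(-6)/27) - (-2/27) = 2/27 - 50*exp(-6)/27.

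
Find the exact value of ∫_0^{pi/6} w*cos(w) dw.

-1 + pi/12 + sqrt(3)/2

Integrate by parts once (u = w, dv = cos(w) dw).
An antiderivative is F(w) = w*sin(w) + cos(w).
Then F(pi/6) - F(0) = (pi/12 + sqrt(3)/2) - (1) = -1 + pi/12 + sqrt(3)/2.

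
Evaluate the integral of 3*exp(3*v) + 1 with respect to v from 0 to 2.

An antiderivative is F(v) = exp(3*v) + v.
Then F(2) - F(0) = (2 + exp(6)) - (1) = 1 + exp(6).

1 + exp(6)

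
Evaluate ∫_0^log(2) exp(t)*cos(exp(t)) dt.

Let u = exp(t), so du = exp(t) dt. When t = 0, u = 1; when t = log(2), u = 2.
The integral becomes ∫ cos(u) du from 1 to 2, with antiderivative sin(u).
Back in t: F(t) = sin(exp(t)).
Then F(log(2)) - F(0) = (sin(2)) - (sin(1)) = -sin(1) + sin(2).

-sin(1) + sin(2)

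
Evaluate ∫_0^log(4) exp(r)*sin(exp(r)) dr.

cos(1) - cos(4)

Let u = exp(r), so du = exp(r) dr. When r = 0, u = 1; when r = log(4), u = 4.
The integral becomes ∫ sin(u) du from 1 to 4, with antiderivative -cos(u).
Back in r: F(r) = -cos(exp(r)).
Then F(log(4)) - F(0) = (-cos(4)) - (-cos(1)) = cos(1) - cos(4).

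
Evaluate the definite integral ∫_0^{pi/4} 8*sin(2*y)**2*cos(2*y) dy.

Let u = sin(2*y), so du = 2*cos(2*y) dy. When y = 0, u = 0; when y = pi/4, u = 1.
The integral becomes 4·∫ u**2 du from 0 to 1, with antiderivative 4*u**3/3.
Back in y: F(y) = 4*sin(2*y)**3/3.
Then F(pi/4) - F(0) = (4/3) - (0) = 4/3.

4/3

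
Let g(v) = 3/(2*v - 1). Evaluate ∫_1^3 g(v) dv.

An antiderivative is F(v) = 3*log(2*v - 1)/2.
Then F(3) - F(1) = (3*log(5)/2) - (0) = 3*log(5)/2.

3*log(5)/2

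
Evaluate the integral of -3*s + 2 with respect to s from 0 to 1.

1/2

By the power rule, an antiderivative is F(s) = -3*s**2/2 + 2*s.
Then F(1) - F(0) = (1/2) - (0) = 1/2.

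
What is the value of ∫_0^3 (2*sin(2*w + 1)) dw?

Let u = 2*w + 1, so du = 2 dw. When w = 0, u = 1; when w = 3, u = 7.
The integral becomes ∫ sin(u) du from 1 to 7, with antiderivative -cos(u).
Back in w: F(w) = -cos(2*w + 1).
Then F(3) - F(0) = (-cos(7)) - (-cos(1)) = -cos(7) + cos(1).

-cos(7) + cos(1)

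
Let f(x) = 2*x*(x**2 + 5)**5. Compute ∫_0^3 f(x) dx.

Let u = x**2 + 5, so du = 2*x dx. When x = 0, u = 5; when x = 3, u = 14.
The integral becomes ∫ u**5 du from 5 to 14, with antiderivative u**6/6.
Back in x: F(x) = (x**2 + 5)**6/6.
Then F(3) - F(0) = (3764768/3) - (15625/6) = 2504637/2.

2504637/2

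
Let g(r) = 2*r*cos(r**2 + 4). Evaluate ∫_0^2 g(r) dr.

Let u = r**2 + 4, so du = 2*r dr. When r = 0, u = 4; when r = 2, u = 8.
The integral becomes ∫ cos(u) du from 4 to 8, with antiderivative sin(u).
Back in r: F(r) = sin(r**2 + 4).
Then F(2) - F(0) = (sin(8)) - (sin(4)) = -sin(4) + sin(8).

-sin(4) + sin(8)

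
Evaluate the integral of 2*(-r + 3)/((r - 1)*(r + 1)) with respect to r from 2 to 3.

log(81/64)

Factor the denominator: r**2 - 1 = (r + 1)(r - 1).
Partial fractions: 2*(-r + 3)/((r - 1)*(r + 1)) = -4/(r + 1) + 2/(r - 1).
An antiderivative is F(r) = 2*log(r - 1) - 4*log(r + 1).
Then F(3) - F(2) = (-log(64)) - (-log(81)) = log(81/64).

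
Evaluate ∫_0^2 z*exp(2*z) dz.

Integrate by parts once (u = z, dv = exp(2*z) dz).
An antiderivative is F(z) = (2*z - 1)*exp(2*z)/4.
Then F(2) - F(0) = (3*exp(4)/4) - (-1/4) = 1/4 + 3*exp(4)/4.

1/4 + 3*exp(4)/4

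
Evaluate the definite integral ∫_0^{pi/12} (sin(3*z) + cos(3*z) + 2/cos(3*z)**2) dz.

An antiderivative is F(z) = sin(3*z)/3 - cos(3*z)/3 + 2*tan(3*z)/3.
Then F(pi/12) - F(0) = (2/3) - (-1/3) = 1.

1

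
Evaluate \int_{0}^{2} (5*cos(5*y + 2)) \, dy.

-sin(2) + sin(12)

Let u = 5*y + 2, so du = 5 dy. When y = 0, u = 2; when y = 2, u = 12.
The integral becomes ∫ cos(u) du from 2 to 12, with antiderivative sin(u).
Back in y: F(y) = sin(5*y + 2).
Then F(2) - F(0) = (sin(12)) - (sin(2)) = -sin(2) + sin(12).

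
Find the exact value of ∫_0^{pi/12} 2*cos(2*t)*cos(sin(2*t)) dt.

Let u = sin(2*t), so du = 2*cos(2*t) dt. When t = 0, u = 0; when t = pi/12, u = 1/2.
The integral becomes ∫ cos(u) du from 0 to 1/2, with antiderivative sin(u).
Back in t: F(t) = sin(sin(2*t)).
Then F(pi/12) - F(0) = (sin(1/2)) - (0) = sin(1/2).

sin(1/2)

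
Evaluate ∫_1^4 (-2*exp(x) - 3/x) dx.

-2*exp(4) - 6*log(2) + 2*exp(1)

An antiderivative is F(x) = -2*exp(x) - 3*log(x).
Then F(4) - F(1) = (-2*exp(4) - log(64)) - (-2*exp(1)) = -2*exp(4) - 6*log(2) + 2*exp(1).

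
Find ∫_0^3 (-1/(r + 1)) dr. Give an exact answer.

An antiderivative is F(r) = -log(r + 1).
Then F(3) - F(0) = (-log(4)) - (0) = -log(4).

-log(4)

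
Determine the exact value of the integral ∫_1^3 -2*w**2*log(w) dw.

Integrate by parts once (u = ln w, dv = -2*w**2 dw).
An antiderivative is F(w) = -2*w**3*(3*log(w) - 1)/9.
Then F(3) - F(1) = (6 - 18*log(3)) - (2/9) = 52/9 - 18*log(3).

52/9 - 18*log(3)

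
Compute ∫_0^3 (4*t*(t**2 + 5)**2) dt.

Let u = t**2 + 5, so du = 2*t dt. When t = 0, u = 5; when t = 3, u = 14.
The integral becomes 2·∫ u**2 du from 5 to 14, with antiderivative 2*u**3/3.
Back in t: F(t) = 2*(t**2 + 5)**3/3.
Then F(3) - F(0) = (5488/3) - (250/3) = 1746.

1746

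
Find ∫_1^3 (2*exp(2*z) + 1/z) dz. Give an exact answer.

-exp(2) + log(3) + exp(6)

An antiderivative is F(z) = exp(2*z) + log(z).
Then F(3) - F(1) = (log(3) + exp(6)) - (exp(2)) = -exp(2) + log(3) + exp(6).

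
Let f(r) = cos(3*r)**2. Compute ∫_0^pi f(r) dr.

pi/2

Use the identity cos^2(3*r) = (1 + cos(6*r))/2.
An antiderivative is F(r) = r/2 + sin(6*r)/12.
Then F(pi) - F(0) = (pi/2) - (0) = pi/2.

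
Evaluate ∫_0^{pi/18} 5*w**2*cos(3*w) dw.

Integrate by parts twice (u = w^2, dv = 5*cos(3*w) dw).
An antiderivative is F(w) = 5*w**2*sin(3*w)/3 + 10*w*cos(3*w)/9 - 10*sin(3*w)/27.
Then F(pi/18) - F(0) = (-5/27 + 5*pi**2/1944 + 5*sqrt(3)*pi/162) - (0) = -5/27 + 5*pi**2/1944 + 5*sqrt(3)*pi/162.

-5/27 + 5*pi**2/1944 + 5*sqrt(3)*pi/162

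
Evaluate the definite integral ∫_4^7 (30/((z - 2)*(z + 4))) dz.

Factor the denominator: z**2 + 2*z - 8 = (z + 4)(z - 2).
Partial fractions: 30/((z - 2)*(z + 4)) = -5/(z + 4) + 5/(z - 2).
An antiderivative is F(z) = 5*log(z - 2) - 5*log(z + 4).
Then F(7) - F(4) = (-5*log(11) + 5*log(5)) - (-10*log(2)) = -5*log(11) + 10*log(2) + 5*log(5).

-5*log(11) + 10*log(2) + 5*log(5)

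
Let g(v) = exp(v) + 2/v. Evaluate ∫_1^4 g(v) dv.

-exp(1) + log(16) + exp(4)

An antiderivative is F(v) = exp(v) + 2*log(v).
Then F(4) - F(1) = (log(16) + exp(4)) - (exp(1)) = -exp(1) + log(16) + exp(4).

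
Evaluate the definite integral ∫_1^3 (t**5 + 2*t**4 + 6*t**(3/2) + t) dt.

By the power rule, an antiderivative is F(t) = t**6/6 + 12*t**(5/2)/5 + 2*t**5/5 + t**2/2.
Then F(3) - F(1) = (108*sqrt(3)/5 + 1116/5) - (52/15) = 108*sqrt(3)/5 + 3296/15.

108*sqrt(3)/5 + 3296/15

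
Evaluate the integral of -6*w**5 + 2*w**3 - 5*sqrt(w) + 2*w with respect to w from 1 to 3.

-2030/3 - 10*sqrt(3)

By the power rule, an antiderivative is F(w) = -w**6 + w**4/2 - 10*w**(3/2)/3 + w**2.
Then F(3) - F(1) = (-1359/2 - 10*sqrt(3)) - (-17/6) = -2030/3 - 10*sqrt(3).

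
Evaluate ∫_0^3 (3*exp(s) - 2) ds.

An antiderivative is F(s) = -2*s + 3*exp(s).
Then F(3) - F(0) = (-6 + 3*exp(3)) - (3) = -9 + 3*exp(3).

-9 + 3*exp(3)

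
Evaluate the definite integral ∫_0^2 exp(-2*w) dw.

-(1 - exp(4))*exp(-4)/2

An antiderivative is F(w) = -exp(-2*w)/2.
Then F(2) - F(0) = (-exp(-4)/2) - (-1/2) = -(1 - exp(4))*exp(-4)/2.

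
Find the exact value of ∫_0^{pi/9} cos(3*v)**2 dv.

sqrt(3)/24 + pi/18

Use the identity cos^2(3*v) = (1 + cos(6*v))/2.
An antiderivative is F(v) = v/2 + sin(6*v)/12.
Then F(pi/9) - F(0) = (sqrt(3)/24 + pi/18) - (0) = sqrt(3)/24 + pi/18.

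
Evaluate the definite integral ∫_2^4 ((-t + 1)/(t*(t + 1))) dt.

log(18/25)

Factor the denominator: t**2 + t = (t + 1)t.
Partial fractions: (-t + 1)/(t*(t + 1)) = -2/(t + 1) + 1/t.
An antiderivative is F(t) = log(t) - 2*log(t + 1).
Then F(4) - F(2) = (log(4/25)) - (log(2/9)) = log(18/25).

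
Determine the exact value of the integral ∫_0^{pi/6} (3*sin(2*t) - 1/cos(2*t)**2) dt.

An antiderivative is F(t) = -3*cos(2*t)/2 - tan(2*t)/2.
Then F(pi/6) - F(0) = (-sqrt(3)/2 - 3/4) - (-3/2) = 3/4 - sqrt(3)/2.

3/4 - sqrt(3)/2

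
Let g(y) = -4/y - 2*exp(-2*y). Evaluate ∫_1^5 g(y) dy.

-4*log(5) - exp(-2) + exp(-10)

An antiderivative is F(y) = -4*log(y) + exp(-2*y).
Then F(5) - F(1) = (-4*log(5) + exp(-10)) - (exp(-2)) = -4*log(5) - exp(-2) + exp(-10).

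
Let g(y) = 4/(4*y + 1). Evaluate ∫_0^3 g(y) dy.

An antiderivative is F(y) = log(4*y + 1).
Then F(3) - F(0) = (log(13)) - (0) = log(13).

log(13)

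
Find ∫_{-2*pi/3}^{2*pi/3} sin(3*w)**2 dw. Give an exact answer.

2*pi/3

Use the identity sin^2(3*w) = (1 - cos(6*w))/2.
An antiderivative is F(w) = w/2 - sin(6*w)/12.
Then F(2*pi/3) - F(-2*pi/3) = (pi/3) - (-pi/3) = 2*pi/3.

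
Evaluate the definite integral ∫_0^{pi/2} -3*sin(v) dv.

-3

An antiderivative is F(v) = 3*cos(v).
Then F(pi/2) - F(0) = (0) - (3) = -3.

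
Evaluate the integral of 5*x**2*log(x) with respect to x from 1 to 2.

-35/9 + 40*log(2)/3

Integrate by parts once (u = ln x, dv = 5*x**2 dx).
An antiderivative is F(x) = 5*x**3*(3*log(x) - 1)/9.
Then F(2) - F(1) = (-40/9 + 40*log(2)/3) - (-5/9) = -35/9 + 40*log(2)/3.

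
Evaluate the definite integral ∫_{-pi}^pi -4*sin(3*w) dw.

0

An antiderivative is F(w) = 4*cos(3*w)/3.
Then F(pi) - F(-pi) = (-4/3) - (-4/3) = 0.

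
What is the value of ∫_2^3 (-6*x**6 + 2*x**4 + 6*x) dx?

By the power rule, an antiderivative is F(x) = -6*x**7/7 + 2*x**5/5 + 3*x**2.
Then F(3) - F(2) = (-61263/35) - (-2972/35) = -58291/35.

-58291/35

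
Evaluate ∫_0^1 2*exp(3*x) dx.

An antiderivative is F(x) = 2*exp(3*x)/3.
Then F(1) - F(0) = (2*exp(3)/3) - (2/3) = -2/3 + 2*exp(3)/3.

-2/3 + 2*exp(3)/3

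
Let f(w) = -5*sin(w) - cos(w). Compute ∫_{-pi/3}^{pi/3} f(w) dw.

An antiderivative is F(w) = -sin(w) + 5*cos(w).
Then F(pi/3) - F(-pi/3) = (5/2 - sqrt(3)/2) - (sqrt(3)/2 + 5/2) = -sqrt(3).

-sqrt(3)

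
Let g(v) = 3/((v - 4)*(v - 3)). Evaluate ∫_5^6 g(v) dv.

log(64/27)

Factor the denominator: v**2 - 7*v + 12 = (v - 3)(v - 4).
Partial fractions: 3/((v - 4)*(v - 3)) = -3/(v - 3) + 3/(v - 4).
An antiderivative is F(v) = 3*log(v - 4) - 3*log(v - 3).
Then F(6) - F(5) = (log(8/27)) - (-log(8)) = log(64/27).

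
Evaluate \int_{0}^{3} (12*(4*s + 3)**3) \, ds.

37908

Let u = 4*s + 3, so du = 4 ds. When s = 0, u = 3; when s = 3, u = 15.
The integral becomes 3·∫ u**3 du from 3 to 15, with antiderivative 3*u**4/4.
Back in s: F(s) = 3*(4*s + 3)**4/4.
Then F(3) - F(0) = (151875/4) - (243/4) = 37908.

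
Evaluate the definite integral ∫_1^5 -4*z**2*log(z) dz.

Integrate by parts once (u = ln z, dv = -4*z**2 dz).
An antiderivative is F(z) = -4*z**3*(3*log(z) - 1)/9.
Then F(5) - F(1) = (500/9 - 500*log(5)/3) - (4/9) = 496/9 - 500*log(5)/3.

496/9 - 500*log(5)/3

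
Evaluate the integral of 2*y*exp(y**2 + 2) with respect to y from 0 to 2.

-exp(2) + exp(6)

Let u = y**2 + 2, so du = 2*y dy. When y = 0, u = 2; when y = 2, u = 6.
The integral becomes ∫ exp(u) du from 2 to 6, with antiderivative exp(u).
Back in y: F(y) = exp(y**2 + 2).
Then F(2) - F(0) = (exp(6)) - (exp(2)) = -exp(2) + exp(6).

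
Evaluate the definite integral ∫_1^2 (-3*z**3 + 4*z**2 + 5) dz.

37/12

By the power rule, an antiderivative is F(z) = -3*z**4/4 + 4*z**3/3 + 5*z.
Then F(2) - F(1) = (26/3) - (67/12) = 37/12.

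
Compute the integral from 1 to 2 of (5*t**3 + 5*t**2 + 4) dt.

By the power rule, an antiderivative is F(t) = 5*t**4/4 + 5*t**3/3 + 4*t.
Then F(2) - F(1) = (124/3) - (83/12) = 413/12.

413/12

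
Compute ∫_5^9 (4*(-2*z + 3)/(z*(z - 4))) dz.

-6*log(3) - 2*log(5)

Factor the denominator: z**2 - 4*z = z(z - 4).
Partial fractions: 4*(-2*z + 3)/(z*(z - 4)) = -3/z - 5/(z - 4).
An antiderivative is F(z) = -3*log(z) - 5*log(z - 4).
Then F(9) - F(5) = (-5*log(5) - 6*log(3)) - (-3*log(5)) = -6*log(3) - 2*log(5).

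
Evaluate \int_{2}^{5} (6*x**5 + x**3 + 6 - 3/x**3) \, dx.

3146187/200

By the power rule, an antiderivative is F(x) = x**6 + x**4/4 + 6*x + 3/(2*x**2).
Then F(5) - F(2) = (1581131/100) - (643/8) = 3146187/200.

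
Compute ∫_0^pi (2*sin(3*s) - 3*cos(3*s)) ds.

4/3

An antiderivative is F(s) = -sin(3*s) - 2*cos(3*s)/3.
Then F(pi) - F(0) = (2/3) - (-2/3) = 4/3.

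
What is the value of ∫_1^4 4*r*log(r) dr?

Integrate by parts once (u = ln r, dv = 4*r dr).
An antiderivative is F(r) = r**2*(2*log(r) - 1).
Then F(4) - F(1) = (-16 + 64*log(2)) - (-1) = -15 + 64*log(2).

-15 + 64*log(2)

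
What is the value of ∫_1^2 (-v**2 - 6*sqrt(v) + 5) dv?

By the power rule, an antiderivative is F(v) = -4*v**(3/2) - v**3/3 + 5*v.
Then F(2) - F(1) = (22/3 - 8*sqrt(2)) - (2/3) = 20/3 - 8*sqrt(2).

20/3 - 8*sqrt(2)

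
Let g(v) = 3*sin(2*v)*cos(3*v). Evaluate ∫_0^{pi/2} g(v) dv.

Use the identity sin(2*v)cos(3*v) = [sin(5*v) + sin(-v)]/2.
An antiderivative is F(v) = 3*cos(v)/2 - 3*cos(5*v)/10.
Then F(pi/2) - F(0) = (0) - (6/5) = -6/5.

-6/5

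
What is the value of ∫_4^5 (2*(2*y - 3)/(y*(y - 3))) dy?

log(25/4)

Factor the denominator: y**2 - 3*y = y(y - 3).
Partial fractions: 2*(2*y - 3)/(y*(y - 3)) = 2/y + 2/(y - 3).
An antiderivative is F(y) = 2*log(y) + 2*log(y - 3).
Then F(5) - F(4) = (log(100)) - (log(16)) = log(25/4).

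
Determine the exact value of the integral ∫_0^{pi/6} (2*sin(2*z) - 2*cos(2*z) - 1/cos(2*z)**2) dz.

1/2 - sqrt(3)

An antiderivative is F(z) = -sin(2*z) - cos(2*z) - tan(2*z)/2.
Then F(pi/6) - F(0) = (-sqrt(3) - 1/2) - (-1) = 1/2 - sqrt(3).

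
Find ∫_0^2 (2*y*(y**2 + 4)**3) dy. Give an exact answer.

Let u = y**2 + 4, so du = 2*y dy. When y = 0, u = 4; when y = 2, u = 8.
The integral becomes ∫ u**3 du from 4 to 8, with antiderivative u**4/4.
Back in y: F(y) = (y**2 + 4)**4/4.
Then F(2) - F(0) = (1024) - (64) = 960.

960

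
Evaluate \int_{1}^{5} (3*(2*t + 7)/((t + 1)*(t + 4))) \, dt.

-log(5) + 7*log(3)

Factor the denominator: t**2 + 5*t + 4 = (t + 4)(t + 1).
Partial fractions: 3*(2*t + 7)/((t + 1)*(t + 4)) = 1/(t + 4) + 5/(t + 1).
An antiderivative is F(t) = 5*log(t + 1) + log(t + 4).
Then F(5) - F(1) = (5*log(2) + 7*log(3)) - (log(5) + 5*log(2)) = -log(5) + 7*log(3).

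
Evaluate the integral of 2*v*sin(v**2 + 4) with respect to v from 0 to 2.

Let u = v**2 + 4, so du = 2*v dv. When v = 0, u = 4; when v = 2, u = 8.
The integral becomes ∫ sin(u) du from 4 to 8, with antiderivative -cos(u).
Back in v: F(v) = -cos(v**2 + 4).
Then F(2) - F(0) = (-cos(8)) - (-cos(4)) = cos(4) - cos(8).

cos(4) - cos(8)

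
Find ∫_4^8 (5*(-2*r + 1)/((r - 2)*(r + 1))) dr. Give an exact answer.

-15*log(3) + 5*log(5)

Factor the denominator: r**2 - r - 2 = (r + 1)(r - 2).
Partial fractions: 5*(-2*r + 1)/((r - 2)*(r + 1)) = -5/(r + 1) - 5/(r - 2).
An antiderivative is F(r) = -5*log(r - 2) - 5*log(r + 1).
Then F(8) - F(4) = (-15*log(3) - 5*log(2)) - (-5*log(5) - 5*log(2)) = -15*log(3) + 5*log(5).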